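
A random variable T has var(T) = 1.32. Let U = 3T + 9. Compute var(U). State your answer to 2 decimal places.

var(3T + 9) = (3)²·var(T) = 9·1.32 = 11.88

11.88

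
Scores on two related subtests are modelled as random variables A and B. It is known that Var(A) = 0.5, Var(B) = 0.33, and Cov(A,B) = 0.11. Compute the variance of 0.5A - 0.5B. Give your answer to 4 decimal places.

0.1525

Var(0.5A - 0.5B) = (0.5)²·Var(A) + (-0.5)²·Var(B) + 2·(0.5)·(-0.5)·Cov(A,B)
= 0.25·0.5 + 0.25·0.33 + -0.5·0.11 = 0.1525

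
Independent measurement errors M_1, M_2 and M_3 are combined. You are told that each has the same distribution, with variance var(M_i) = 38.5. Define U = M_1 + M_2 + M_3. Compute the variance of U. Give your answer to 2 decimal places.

By independence, var(U) = (1)²var(M_1) + (1)²var(M_2) + (1)²var(M_3)
= (1)²·38.5 + (1)²·38.5 + (1)²·38.5 = 115.5

115.50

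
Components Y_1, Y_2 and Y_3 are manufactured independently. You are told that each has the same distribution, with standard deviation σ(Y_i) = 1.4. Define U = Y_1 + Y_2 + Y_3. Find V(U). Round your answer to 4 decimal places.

V(Y_i) = (1.4)² = 1.96
By independence, V(U) = (1)²V(Y_1) + (1)²V(Y_2) + (1)²V(Y_3)
= (1)²·1.96 + (1)²·1.96 + (1)²·1.96 = 5.88

5.8800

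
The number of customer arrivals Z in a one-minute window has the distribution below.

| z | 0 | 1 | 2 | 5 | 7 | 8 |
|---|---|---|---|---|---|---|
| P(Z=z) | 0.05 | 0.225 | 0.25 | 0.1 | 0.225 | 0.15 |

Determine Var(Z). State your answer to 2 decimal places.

E[Z] = (0)(0.05) + (1)(0.225) + (2)(0.25) + (5)(0.1) + (7)(0.225) + (8)(0.15) = 4
E[Z²] = (0)²(0.05) + (1)²(0.225) + (2)²(0.25) + (5)²(0.1) + (7)²(0.225) + (8)²(0.15) = 24.35
Var(Z) = E[Z²] − (E[Z])² = 24.35 − (4)² = 8.35

8.35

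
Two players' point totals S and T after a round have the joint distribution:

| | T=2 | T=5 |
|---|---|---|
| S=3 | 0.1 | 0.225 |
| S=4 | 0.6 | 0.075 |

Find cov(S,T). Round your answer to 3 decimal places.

E[S] = 3.675,  E[T] = 2.9
E[ST] = 10.275
cov(S,T) = E[ST] − E[S]E[T] = 10.275 − (3.675)(2.9) = -0.3825

-0.383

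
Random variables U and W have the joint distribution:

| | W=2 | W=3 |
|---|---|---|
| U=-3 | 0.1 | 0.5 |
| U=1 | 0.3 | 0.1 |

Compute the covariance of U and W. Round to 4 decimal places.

-0.5600

E[U] = -1.4,  E[W] = 2.6
E[UW] = -4.2
cov(U,W) = E[UW] − E[U]E[W] = -4.2 − (-1.4)(2.6) = -0.56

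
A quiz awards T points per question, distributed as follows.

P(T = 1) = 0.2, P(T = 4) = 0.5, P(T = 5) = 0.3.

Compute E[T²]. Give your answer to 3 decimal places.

15.700

E[T²] = (1)²(0.2) + (4)²(0.5) + (5)²(0.3) = 15.7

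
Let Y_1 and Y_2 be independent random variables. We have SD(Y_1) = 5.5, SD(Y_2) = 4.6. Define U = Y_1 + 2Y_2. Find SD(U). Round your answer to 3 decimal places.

var(Y_1) = 30.25, var(Y_2) = 21.16
By independence, var(U) = (1)²var(Y_1) + (2)²var(Y_2)
= (1)²·30.25 + (2)²·21.16 = 114.89
SD(U) = √114.89 ≈ 10.719

10.719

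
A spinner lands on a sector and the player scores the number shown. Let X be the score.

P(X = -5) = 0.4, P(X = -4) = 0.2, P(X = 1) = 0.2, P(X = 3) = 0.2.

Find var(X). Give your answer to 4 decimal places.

11.2000

E[X] = (-5)(0.4) + (-4)(0.2) + (1)(0.2) + (3)(0.2) = -2
E[X²] = (-5)²(0.4) + (-4)²(0.2) + (1)²(0.2) + (3)²(0.2) = 15.2
var(X) = E[X²] − (E[X])² = 15.2 − (-2)² = 11.2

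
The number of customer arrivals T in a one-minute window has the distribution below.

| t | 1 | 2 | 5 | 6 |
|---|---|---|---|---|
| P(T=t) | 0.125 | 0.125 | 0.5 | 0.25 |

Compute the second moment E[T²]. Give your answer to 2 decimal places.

22.13

E[T²] = (1)²(0.125) + (2)²(0.125) + (5)²(0.5) + (6)²(0.25) = 22.125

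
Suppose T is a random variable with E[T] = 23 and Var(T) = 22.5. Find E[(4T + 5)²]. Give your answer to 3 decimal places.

E[4T + 5] = 4·23 + 5 = 97
Var(4T + 5) = (4)²·22.5 = 360
E[(4T + 5)²] = Var((4T + 5)) + (E[(4T + 5)])² = 360 + (97)² = 9769

9769.000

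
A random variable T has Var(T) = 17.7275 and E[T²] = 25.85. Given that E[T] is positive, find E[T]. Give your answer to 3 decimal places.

(E[T])² = E[T²] − Var(T) = 25.85 − 17.7275 = 8.1225
E[T] = √8.1225 = 2.85

2.850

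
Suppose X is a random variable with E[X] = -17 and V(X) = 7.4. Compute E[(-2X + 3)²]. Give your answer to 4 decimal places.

E[-2X + 3] = -2·-17 + 3 = 37
V(-2X + 3) = (-2)²·7.4 = 29.6
E[(-2X + 3)²] = V((-2X + 3)) + (E[(-2X + 3)])² = 29.6 + (37)² = 1398.6

1398.6000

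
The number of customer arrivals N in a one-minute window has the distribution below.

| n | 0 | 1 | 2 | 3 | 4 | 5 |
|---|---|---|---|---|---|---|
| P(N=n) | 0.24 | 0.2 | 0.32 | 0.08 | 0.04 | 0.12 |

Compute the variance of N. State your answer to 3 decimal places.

E[N] = (0)(0.24) + (1)(0.2) + (2)(0.32) + (3)(0.08) + (4)(0.04) + (5)(0.12) = 1.84
E[N²] = (0)²(0.24) + (1)²(0.2) + (2)²(0.32) + (3)²(0.08) + (4)²(0.04) + (5)²(0.12) = 5.84
V(N) = E[N²] − (E[N])² = 5.84 − (1.84)² = 2.4544

2.454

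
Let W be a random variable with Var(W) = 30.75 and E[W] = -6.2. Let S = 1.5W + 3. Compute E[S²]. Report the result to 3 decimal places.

E[1.5W + 3] = 1.5·-6.2 + 3 = -6.3
Var(1.5W + 3) = (1.5)²·30.75 = 69.1875
E[S²] = Var(S) + (E[S])² = 69.1875 + (-6.3)² = 108.8775

108.878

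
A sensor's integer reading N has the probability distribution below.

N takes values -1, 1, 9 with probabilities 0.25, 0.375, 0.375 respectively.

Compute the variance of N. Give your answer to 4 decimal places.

E[N] = (-1)(0.25) + (1)(0.375) + (9)(0.375) = 3.5
E[N²] = (-1)²(0.25) + (1)²(0.375) + (9)²(0.375) = 31
Var(N) = E[N²] − (E[N])² = 31 − (3.5)² = 18.75

18.7500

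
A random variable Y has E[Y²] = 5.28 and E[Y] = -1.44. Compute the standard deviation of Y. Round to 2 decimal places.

Var(Y) = 5.28 − (-1.44)² = 3.2064
σ(Y) = √3.2064 ≈ 1.79

1.79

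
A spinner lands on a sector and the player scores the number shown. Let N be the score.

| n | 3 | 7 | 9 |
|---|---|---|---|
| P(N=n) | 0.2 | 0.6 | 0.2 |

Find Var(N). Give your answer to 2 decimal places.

3.84

E[N] = (3)(0.2) + (7)(0.6) + (9)(0.2) = 6.6
E[N²] = (3)²(0.2) + (7)²(0.6) + (9)²(0.2) = 47.4
Var(N) = E[N²] − (E[N])² = 47.4 − (6.6)² = 3.84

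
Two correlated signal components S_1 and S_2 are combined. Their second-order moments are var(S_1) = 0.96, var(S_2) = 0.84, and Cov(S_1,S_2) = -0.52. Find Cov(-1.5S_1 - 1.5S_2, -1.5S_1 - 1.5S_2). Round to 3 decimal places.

1.710

Cov(-1.5S_1 - 1.5S_2, -1.5S_1 - 1.5S_2) = (-1.5)(-1.5)var(S_1) + (-1.5)(-1.5)var(S_2) + [(-1.5)(-1.5) + (-1.5)(-1.5)]Cov(S_1,S_2)
= 2.25·0.96 + 2.25·0.84 + 4.5·-0.52 = 1.71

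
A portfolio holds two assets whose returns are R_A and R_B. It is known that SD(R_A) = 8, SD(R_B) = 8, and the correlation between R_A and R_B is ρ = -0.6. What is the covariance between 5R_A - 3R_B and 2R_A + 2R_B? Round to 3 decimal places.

102.400

var(R_A) = (8)² = 64;  var(R_B) = (8)² = 64
cov(R_A,R_B) = ρ·SD(R_A)·SD(R_B) = -0.6·8·8 = -38.4
cov(5R_A - 3R_B, 2R_A + 2R_B) = (5)(2)var(R_A) + (-3)(2)var(R_B) + [(5)(2) + (-3)(2)]cov(R_A,R_B)
= 10·64 + -6·64 + 4·-38.4 = 102.4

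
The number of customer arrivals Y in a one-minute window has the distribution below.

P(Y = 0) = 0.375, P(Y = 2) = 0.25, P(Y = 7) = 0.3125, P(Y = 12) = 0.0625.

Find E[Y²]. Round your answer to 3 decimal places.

25.313

E[Y²] = (0)²(0.375) + (2)²(0.25) + (7)²(0.3125) + (12)²(0.0625) = 25.3125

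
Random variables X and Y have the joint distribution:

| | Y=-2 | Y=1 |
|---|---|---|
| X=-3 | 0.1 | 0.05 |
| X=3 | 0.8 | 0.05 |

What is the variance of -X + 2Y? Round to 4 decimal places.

10.3500

E[X] = 2.1,  E[Y] = -1.7,  E[XY] = -4.2
Var(X) = 9 − (2.1)² = 4.59;  Var(Y) = 3.7 − (-1.7)² = 0.81
Cov(X,Y) = -4.2 − (2.1)(-1.7) = -0.63
Var(-X + 2Y) = (-1)²·4.59 + (2)²·0.81 + 2·(-1)·(2)·-0.63 = 10.35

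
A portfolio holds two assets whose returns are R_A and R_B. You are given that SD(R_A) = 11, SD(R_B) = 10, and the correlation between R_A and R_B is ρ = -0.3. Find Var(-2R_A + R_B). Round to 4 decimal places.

Var(R_A) = (11)² = 121;  Var(R_B) = (10)² = 100
Cov(R_A,R_B) = ρ·SD(R_A)·SD(R_B) = -0.3·11·10 = -33
Var(-2R_A + R_B) = (-2)²·Var(R_A) + (1)²·Var(R_B) + 2·(-2)·(1)·Cov(R_A,R_B)
= 4·121 + 1·100 + -4·-33 = 716

716.0000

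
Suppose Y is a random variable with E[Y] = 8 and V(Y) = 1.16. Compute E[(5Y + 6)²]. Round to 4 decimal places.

E[5Y + 6] = 5·8 + 6 = 46
V(5Y + 6) = (5)²·1.16 = 29
E[(5Y + 6)²] = V((5Y + 6)) + (E[(5Y + 6)])² = 29 + (46)² = 2145

2145.0000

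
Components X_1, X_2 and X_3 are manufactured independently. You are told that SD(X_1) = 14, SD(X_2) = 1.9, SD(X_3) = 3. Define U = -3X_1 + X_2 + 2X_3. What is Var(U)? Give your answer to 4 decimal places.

1803.6100

Var(X_1) = 196, Var(X_2) = 3.61, Var(X_3) = 9
By independence, Var(U) = (-3)²Var(X_1) + (1)²Var(X_2) + (2)²Var(X_3)
= (-3)²·196 + (1)²·3.61 + (2)²·9 = 1803.61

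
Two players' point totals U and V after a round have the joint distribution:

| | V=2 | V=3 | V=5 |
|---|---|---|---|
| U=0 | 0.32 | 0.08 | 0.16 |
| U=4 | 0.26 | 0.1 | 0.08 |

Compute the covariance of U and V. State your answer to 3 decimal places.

E[U] = 1.76,  E[V] = 2.9
E[UV] = 4.88
cov(U,V) = E[UV] − E[U]E[V] = 4.88 − (1.76)(2.9) = -0.224

-0.224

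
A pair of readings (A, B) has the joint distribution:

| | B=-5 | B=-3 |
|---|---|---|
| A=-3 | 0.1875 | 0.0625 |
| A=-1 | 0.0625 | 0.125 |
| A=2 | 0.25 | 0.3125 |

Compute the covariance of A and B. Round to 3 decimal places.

0.438

E[A] = 0.1875,  E[B] = -4
E[AB] = -0.3125
cov(A,B) = E[AB] − E[A]E[B] = -0.3125 − (0.1875)(-4) = 0.4375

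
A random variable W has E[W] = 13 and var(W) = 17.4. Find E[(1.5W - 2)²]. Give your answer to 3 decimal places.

345.400

E[1.5W - 2] = 1.5·13 − 2 = 17.5
var(1.5W - 2) = (1.5)²·17.4 = 39.15
E[(1.5W - 2)²] = var((1.5W - 2)) + (E[(1.5W - 2)])² = 39.15 + (17.5)² = 345.4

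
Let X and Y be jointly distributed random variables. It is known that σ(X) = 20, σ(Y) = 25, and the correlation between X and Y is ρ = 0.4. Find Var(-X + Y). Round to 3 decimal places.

Var(X) = (20)² = 400;  Var(Y) = (25)² = 625
Cov(X,Y) = ρ·σ(X)·σ(Y) = 0.4·20·25 = 200
Var(-X + Y) = (-1)²·Var(X) + (1)²·Var(Y) + 2·(-1)·(1)·Cov(X,Y)
= 1·400 + 1·625 + -2·200 = 625

625.000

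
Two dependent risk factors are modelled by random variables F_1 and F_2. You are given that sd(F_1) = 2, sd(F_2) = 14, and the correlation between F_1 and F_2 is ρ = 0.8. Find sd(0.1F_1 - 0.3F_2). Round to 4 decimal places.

4.0418

V(F_1) = (2)² = 4;  V(F_2) = (14)² = 196
Cov(F_1,F_2) = ρ·sd(F_1)·sd(F_2) = 0.8·2·14 = 22.4
V(0.1F_1 - 0.3F_2) = (0.1)²·V(F_1) + (-0.3)²·V(F_2) + 2·(0.1)·(-0.3)·Cov(F_1,F_2)
= 0.01·4 + 0.09·196 + -0.06·22.4 = 16.336
sd(0.1F_1 - 0.3F_2) = √16.336 ≈ 4.0418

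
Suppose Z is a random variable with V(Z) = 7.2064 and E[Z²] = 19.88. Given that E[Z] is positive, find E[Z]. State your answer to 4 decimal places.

3.5600

(E[Z])² = E[Z²] − V(Z) = 19.88 − 7.2064 = 12.6736
E[Z] = √12.6736 = 3.56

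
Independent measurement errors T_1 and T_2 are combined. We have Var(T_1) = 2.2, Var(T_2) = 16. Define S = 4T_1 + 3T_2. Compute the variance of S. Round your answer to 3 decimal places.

By independence, Var(S) = (4)²Var(T_1) + (3)²Var(T_2)
= (4)²·2.2 + (3)²·16 = 179.2

179.200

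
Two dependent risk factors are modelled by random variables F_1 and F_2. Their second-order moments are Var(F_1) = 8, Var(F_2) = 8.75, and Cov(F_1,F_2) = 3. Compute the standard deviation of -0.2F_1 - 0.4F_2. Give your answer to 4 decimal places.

1.4832

Var(-0.2F_1 - 0.4F_2) = (-0.2)²·Var(F_1) + (-0.4)²·Var(F_2) + 2·(-0.2)·(-0.4)·Cov(F_1,F_2)
= 0.04·8 + 0.16·8.75 + 0.16·3 = 2.2
σ(-0.2F_1 - 0.4F_2) = √2.2 ≈ 1.4832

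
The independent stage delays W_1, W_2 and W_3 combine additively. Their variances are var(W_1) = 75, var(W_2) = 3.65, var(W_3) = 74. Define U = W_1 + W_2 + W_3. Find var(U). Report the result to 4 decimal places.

152.6500

By independence, var(U) = (1)²var(W_1) + (1)²var(W_2) + (1)²var(W_3)
= (1)²·75 + (1)²·3.65 + (1)²·74 = 152.65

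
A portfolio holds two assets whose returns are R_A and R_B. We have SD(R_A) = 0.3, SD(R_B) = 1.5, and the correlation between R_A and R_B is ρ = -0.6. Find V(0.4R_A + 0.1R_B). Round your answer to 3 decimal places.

0.015

V(R_A) = (0.3)² = 0.09;  V(R_B) = (1.5)² = 2.25
Cov(R_A,R_B) = ρ·SD(R_A)·SD(R_B) = -0.6·0.3·1.5 = -0.27
V(0.4R_A + 0.1R_B) = (0.4)²·V(R_A) + (0.1)²·V(R_B) + 2·(0.4)·(0.1)·Cov(R_A,R_B)
= 0.16·0.09 + 0.01·2.25 + 0.08·-0.27 = 0.0153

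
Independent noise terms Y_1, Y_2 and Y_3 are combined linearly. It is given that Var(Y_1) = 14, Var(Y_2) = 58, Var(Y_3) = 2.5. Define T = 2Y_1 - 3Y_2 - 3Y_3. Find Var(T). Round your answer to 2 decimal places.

600.50

By independence, Var(T) = (2)²Var(Y_1) + (-3)²Var(Y_2) + (-3)²Var(Y_3)
= (2)²·14 + (-3)²·58 + (-3)²·2.5 = 600.5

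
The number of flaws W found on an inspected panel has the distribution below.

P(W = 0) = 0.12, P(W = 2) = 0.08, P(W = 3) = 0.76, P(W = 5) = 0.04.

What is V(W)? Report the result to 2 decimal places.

E[W] = (0)(0.12) + (2)(0.08) + (3)(0.76) + (5)(0.04) = 2.64
E[W²] = (0)²(0.12) + (2)²(0.08) + (3)²(0.76) + (5)²(0.04) = 8.16
V(W) = E[W²] − (E[W])² = 8.16 − (2.64)² = 1.1904

1.19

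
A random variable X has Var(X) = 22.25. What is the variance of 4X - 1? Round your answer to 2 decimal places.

356.00

Var(4X - 1) = (4)²·Var(X) = 16·22.25 = 356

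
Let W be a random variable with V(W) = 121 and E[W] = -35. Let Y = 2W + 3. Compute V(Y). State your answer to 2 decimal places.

484.00

V(2W + 3) = (2)²·V(W) = 4·121 = 484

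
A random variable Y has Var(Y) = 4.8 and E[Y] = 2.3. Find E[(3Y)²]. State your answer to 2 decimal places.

90.81

E[3Y] = 3·2.3 = 6.9
Var(3Y) = (3)²·4.8 = 43.2
E[(3Y)²] = Var((3Y)) + (E[(3Y)])² = 43.2 + (6.9)² = 90.81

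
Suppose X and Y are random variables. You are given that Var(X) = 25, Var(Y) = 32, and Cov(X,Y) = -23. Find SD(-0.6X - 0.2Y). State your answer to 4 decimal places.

2.1817

Var(-0.6X - 0.2Y) = (-0.6)²·Var(X) + (-0.2)²·Var(Y) + 2·(-0.6)·(-0.2)·Cov(X,Y)
= 0.36·25 + 0.04·32 + 0.24·-23 = 4.76
SD(-0.6X - 0.2Y) = √4.76 ≈ 2.1817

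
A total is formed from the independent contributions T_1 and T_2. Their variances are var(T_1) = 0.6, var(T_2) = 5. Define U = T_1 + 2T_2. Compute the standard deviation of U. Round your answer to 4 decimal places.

4.5387

By independence, var(U) = (1)²var(T_1) + (2)²var(T_2)
= (1)²·0.6 + (2)²·5 = 20.6
SD(U) = √20.6 ≈ 4.5387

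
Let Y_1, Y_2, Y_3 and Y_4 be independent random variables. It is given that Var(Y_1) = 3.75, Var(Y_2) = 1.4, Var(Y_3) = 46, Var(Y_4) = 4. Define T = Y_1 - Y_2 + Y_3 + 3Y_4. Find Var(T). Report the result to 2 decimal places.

87.15

By independence, Var(T) = (1)²Var(Y_1) + (-1)²Var(Y_2) + (1)²Var(Y_3) + (3)²Var(Y_4)
= (1)²·3.75 + (-1)²·1.4 + (1)²·46 + (3)²·4 = 87.15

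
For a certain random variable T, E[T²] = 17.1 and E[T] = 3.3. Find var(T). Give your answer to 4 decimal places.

6.2100

var(T) = 17.1 − (3.3)² = 6.21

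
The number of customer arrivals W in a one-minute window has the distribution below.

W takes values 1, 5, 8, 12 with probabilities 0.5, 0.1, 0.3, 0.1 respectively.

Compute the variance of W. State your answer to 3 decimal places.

E[W] = (1)(0.5) + (5)(0.1) + (8)(0.3) + (12)(0.1) = 4.6
E[W²] = (1)²(0.5) + (5)²(0.1) + (8)²(0.3) + (12)²(0.1) = 36.6
Var(W) = E[W²] − (E[W])² = 36.6 − (4.6)² = 15.44

15.440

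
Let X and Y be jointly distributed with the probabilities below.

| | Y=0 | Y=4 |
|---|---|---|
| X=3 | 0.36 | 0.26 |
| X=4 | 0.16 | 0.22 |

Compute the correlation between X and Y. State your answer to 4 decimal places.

0.1551

E[X] = 3.38,  E[Y] = 1.92
E[XY] = 6.64
Cov(X,Y) = E[XY] − E[X]E[Y] = 6.64 − (3.38)(1.92) = 0.1504
var(X) = 0.2356,  var(Y) = 3.9936
ρ = 0.1504 / √(0.2356·3.9936) ≈ 0.1551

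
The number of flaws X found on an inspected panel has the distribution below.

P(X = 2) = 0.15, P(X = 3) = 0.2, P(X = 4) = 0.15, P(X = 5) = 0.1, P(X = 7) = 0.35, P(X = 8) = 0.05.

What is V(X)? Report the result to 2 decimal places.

4.13

E[X] = (2)(0.15) + (3)(0.2) + (4)(0.15) + (5)(0.1) + (7)(0.35) + (8)(0.05) = 4.85
E[X²] = (2)²(0.15) + (3)²(0.2) + (4)²(0.15) + (5)²(0.1) + (7)²(0.35) + (8)²(0.05) = 27.65
V(X) = E[X²] − (E[X])² = 27.65 − (4.85)² = 4.1275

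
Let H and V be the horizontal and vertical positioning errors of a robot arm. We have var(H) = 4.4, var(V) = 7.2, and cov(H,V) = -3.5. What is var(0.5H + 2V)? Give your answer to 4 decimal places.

22.9000

var(0.5H + 2V) = (0.5)²·var(H) + (2)²·var(V) + 2·(0.5)·(2)·cov(H,V)
= 0.25·4.4 + 4·7.2 + 2·-3.5 = 22.9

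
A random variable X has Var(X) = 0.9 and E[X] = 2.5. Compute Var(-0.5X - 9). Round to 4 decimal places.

Var(-0.5X - 9) = (-0.5)²·Var(X) = 0.25·0.9 = 0.225

0.2250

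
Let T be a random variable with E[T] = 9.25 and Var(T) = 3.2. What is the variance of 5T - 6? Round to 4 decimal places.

Var(5T - 6) = (5)²·Var(T) = 25·3.2 = 80

80.0000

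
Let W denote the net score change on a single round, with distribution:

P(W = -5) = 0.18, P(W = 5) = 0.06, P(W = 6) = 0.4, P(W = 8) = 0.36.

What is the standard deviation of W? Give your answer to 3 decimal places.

4.641

E[W] = (-5)(0.18) + (5)(0.06) + (6)(0.4) + (8)(0.36) = 4.68
E[W²] = (-5)²(0.18) + (5)²(0.06) + (6)²(0.4) + (8)²(0.36) = 43.44
Var(W) = E[W²] − (E[W])² = 43.44 − (4.68)² = 21.5376
SD(W) = √21.5376 ≈ 4.641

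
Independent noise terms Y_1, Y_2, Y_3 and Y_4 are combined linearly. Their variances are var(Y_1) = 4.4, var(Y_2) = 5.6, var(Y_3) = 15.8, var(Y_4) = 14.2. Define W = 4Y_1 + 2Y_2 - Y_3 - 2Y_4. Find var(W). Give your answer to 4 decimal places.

165.4000

By independence, var(W) = (4)²var(Y_1) + (2)²var(Y_2) + (-1)²var(Y_3) + (-2)²var(Y_4)
= (4)²·4.4 + (2)²·5.6 + (-1)²·15.8 + (-2)²·14.2 = 165.4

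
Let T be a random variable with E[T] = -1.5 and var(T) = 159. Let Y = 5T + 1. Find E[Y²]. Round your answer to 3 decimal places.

4017.250

E[5T + 1] = 5·-1.5 + 1 = -6.5
var(5T + 1) = (5)²·159 = 3975
E[Y²] = var(Y) + (E[Y])² = 3975 + (-6.5)² = 4017.25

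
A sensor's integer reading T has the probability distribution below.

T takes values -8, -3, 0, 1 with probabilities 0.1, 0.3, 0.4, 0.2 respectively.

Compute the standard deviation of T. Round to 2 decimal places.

E[T] = (-8)(0.1) + (-3)(0.3) + (0)(0.4) + (1)(0.2) = -1.5
E[T²] = (-8)²(0.1) + (-3)²(0.3) + (0)²(0.4) + (1)²(0.2) = 9.3
var(T) = E[T²] − (E[T])² = 9.3 − (-1.5)² = 7.05
SD(T) = √7.05 ≈ 2.66

2.66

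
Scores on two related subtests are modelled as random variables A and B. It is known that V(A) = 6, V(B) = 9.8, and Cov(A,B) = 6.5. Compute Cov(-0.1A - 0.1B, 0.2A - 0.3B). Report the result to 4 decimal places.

Cov(-0.1A - 0.1B, 0.2A - 0.3B) = (-0.1)(0.2)V(A) + (-0.1)(-0.3)V(B) + [(-0.1)(-0.3) + (-0.1)(0.2)]Cov(A,B)
= -0.02·6 + 0.03·9.8 + 0.01·6.5 = 0.239

0.2390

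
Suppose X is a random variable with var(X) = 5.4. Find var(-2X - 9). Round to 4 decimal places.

21.6000

var(-2X - 9) = (-2)²·var(X) = 4·5.4 = 21.6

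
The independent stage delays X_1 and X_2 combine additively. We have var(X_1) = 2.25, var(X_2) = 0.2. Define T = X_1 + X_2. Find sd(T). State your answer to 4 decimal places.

1.5652

By independence, var(T) = (1)²var(X_1) + (1)²var(X_2)
= (1)²·2.25 + (1)²·0.2 = 2.45
sd(T) = √2.45 ≈ 1.5652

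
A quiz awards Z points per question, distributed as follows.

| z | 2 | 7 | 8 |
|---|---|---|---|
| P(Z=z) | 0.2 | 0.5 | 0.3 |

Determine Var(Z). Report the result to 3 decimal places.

4.810

E[Z] = (2)(0.2) + (7)(0.5) + (8)(0.3) = 6.3
E[Z²] = (2)²(0.2) + (7)²(0.5) + (8)²(0.3) = 44.5
Var(Z) = E[Z²] − (E[Z])² = 44.5 − (6.3)² = 4.81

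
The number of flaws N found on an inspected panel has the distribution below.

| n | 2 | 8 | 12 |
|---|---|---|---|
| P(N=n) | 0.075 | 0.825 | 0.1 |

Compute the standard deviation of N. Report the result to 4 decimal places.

2.0730

E[N] = (2)(0.075) + (8)(0.825) + (12)(0.1) = 7.95
E[N²] = (2)²(0.075) + (8)²(0.825) + (12)²(0.1) = 67.5
Var(N) = E[N²] − (E[N])² = 67.5 − (7.95)² = 4.2975
σ(N) = √4.2975 ≈ 2.0730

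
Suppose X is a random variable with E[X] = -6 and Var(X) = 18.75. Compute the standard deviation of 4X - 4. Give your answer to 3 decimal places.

17.321

Var(4X - 4) = (4)²·18.75 = 300
SD(4X - 4) = √300 ≈ 17.321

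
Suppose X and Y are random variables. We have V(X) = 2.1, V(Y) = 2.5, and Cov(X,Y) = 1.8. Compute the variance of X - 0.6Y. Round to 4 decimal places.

0.8400

V(X - 0.6Y) = (1)²·V(X) + (-0.6)²·V(Y) + 2·(1)·(-0.6)·Cov(X,Y)
= 1·2.1 + 0.36·2.5 + -1.2·1.8 = 0.84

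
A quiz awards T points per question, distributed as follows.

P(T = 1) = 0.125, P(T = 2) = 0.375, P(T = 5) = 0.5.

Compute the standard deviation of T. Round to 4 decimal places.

1.6536

E[T] = (1)(0.125) + (2)(0.375) + (5)(0.5) = 3.375
E[T²] = (1)²(0.125) + (2)²(0.375) + (5)²(0.5) = 14.125
Var(T) = E[T²] − (E[T])² = 14.125 − (3.375)² = 2.734375
SD(T) = √2.734375 ≈ 1.6536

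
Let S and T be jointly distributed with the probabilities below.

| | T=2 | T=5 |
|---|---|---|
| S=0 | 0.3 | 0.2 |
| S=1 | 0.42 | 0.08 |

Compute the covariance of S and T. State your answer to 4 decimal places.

-0.1800

E[S] = 0.5,  E[T] = 2.84
E[ST] = 1.24
Cov(S,T) = E[ST] − E[S]E[T] = 1.24 − (0.5)(2.84) = -0.18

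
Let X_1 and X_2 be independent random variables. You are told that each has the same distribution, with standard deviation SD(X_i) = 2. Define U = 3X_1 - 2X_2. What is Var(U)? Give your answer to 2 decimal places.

Var(X_i) = (2)² = 4
By independence, Var(U) = (3)²Var(X_1) + (-2)²Var(X_2)
= (3)²·4 + (-2)²·4 = 52

52.00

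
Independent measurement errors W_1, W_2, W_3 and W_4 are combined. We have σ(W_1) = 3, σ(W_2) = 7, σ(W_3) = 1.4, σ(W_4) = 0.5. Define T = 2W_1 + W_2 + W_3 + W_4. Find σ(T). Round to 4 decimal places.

9.3386

Var(W_1) = 9, Var(W_2) = 49, Var(W_3) = 1.96, Var(W_4) = 0.25
By independence, Var(T) = (2)²Var(W_1) + (1)²Var(W_2) + (1)²Var(W_3) + (1)²Var(W_4)
= (2)²·9 + (1)²·49 + (1)²·1.96 + (1)²·0.25 = 87.21
σ(T) = √87.21 ≈ 9.3386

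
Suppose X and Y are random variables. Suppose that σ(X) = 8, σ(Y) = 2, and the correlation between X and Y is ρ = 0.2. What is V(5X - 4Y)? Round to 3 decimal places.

V(X) = (8)² = 64;  V(Y) = (2)² = 4
Cov(X,Y) = ρ·σ(X)·σ(Y) = 0.2·8·2 = 3.2
V(5X - 4Y) = (5)²·V(X) + (-4)²·V(Y) + 2·(5)·(-4)·Cov(X,Y)
= 25·64 + 16·4 + -40·3.2 = 1536

1536.000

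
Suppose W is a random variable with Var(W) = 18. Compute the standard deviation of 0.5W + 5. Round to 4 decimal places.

Var(0.5W + 5) = (0.5)²·18 = 4.5
sd(0.5W + 5) = √4.5 ≈ 2.1213

2.1213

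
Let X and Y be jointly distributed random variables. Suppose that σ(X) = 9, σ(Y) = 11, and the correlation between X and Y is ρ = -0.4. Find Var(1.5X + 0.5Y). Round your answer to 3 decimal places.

Var(X) = (9)² = 81;  Var(Y) = (11)² = 121
Cov(X,Y) = ρ·σ(X)·σ(Y) = -0.4·9·11 = -39.6
Var(1.5X + 0.5Y) = (1.5)²·Var(X) + (0.5)²·Var(Y) + 2·(1.5)·(0.5)·Cov(X,Y)
= 2.25·81 + 0.25·121 + 1.5·-39.6 = 153.1

153.100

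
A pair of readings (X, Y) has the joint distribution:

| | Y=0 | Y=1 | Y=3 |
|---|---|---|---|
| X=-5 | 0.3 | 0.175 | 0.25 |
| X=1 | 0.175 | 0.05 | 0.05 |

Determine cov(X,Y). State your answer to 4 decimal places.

E[X] = -3.35,  E[Y] = 1.125
E[XY] = -4.425
cov(X,Y) = E[XY] − E[X]E[Y] = -4.425 − (-3.35)(1.125) = -0.65625

-0.6563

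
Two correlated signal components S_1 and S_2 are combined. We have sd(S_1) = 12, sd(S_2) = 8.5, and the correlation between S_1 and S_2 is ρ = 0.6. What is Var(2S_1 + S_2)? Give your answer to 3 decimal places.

Var(S_1) = (12)² = 144;  Var(S_2) = (8.5)² = 72.25
cov(S_1,S_2) = ρ·sd(S_1)·sd(S_2) = 0.6·12·8.5 = 61.2
Var(2S_1 + S_2) = (2)²·Var(S_1) + (1)²·Var(S_2) + 2·(2)·(1)·cov(S_1,S_2)
= 4·144 + 1·72.25 + 4·61.2 = 893.05

893.050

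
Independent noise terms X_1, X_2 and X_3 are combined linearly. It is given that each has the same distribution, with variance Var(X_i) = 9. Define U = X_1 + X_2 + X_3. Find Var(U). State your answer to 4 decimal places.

27.0000

By independence, Var(U) = (1)²Var(X_1) + (1)²Var(X_2) + (1)²Var(X_3)
= (1)²·9 + (1)²·9 + (1)²·9 = 27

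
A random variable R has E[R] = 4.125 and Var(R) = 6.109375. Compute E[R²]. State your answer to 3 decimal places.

23.125

E[R²] = Var(R) + (E[R])² = 6.109375 + (4.125)² = 23.125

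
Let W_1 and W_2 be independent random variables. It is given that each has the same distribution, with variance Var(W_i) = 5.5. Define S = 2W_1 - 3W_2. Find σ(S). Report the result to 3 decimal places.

8.456

By independence, Var(S) = (2)²Var(W_1) + (-3)²Var(W_2)
= (2)²·5.5 + (-3)²·5.5 = 71.5
σ(S) = √71.5 ≈ 8.456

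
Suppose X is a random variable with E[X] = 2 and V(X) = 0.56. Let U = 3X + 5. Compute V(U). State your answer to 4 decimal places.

V(3X + 5) = (3)²·V(X) = 9·0.56 = 5.04

5.0400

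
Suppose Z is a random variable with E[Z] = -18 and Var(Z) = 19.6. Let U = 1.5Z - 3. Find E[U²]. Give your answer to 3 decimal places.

944.100

E[1.5Z - 3] = 1.5·-18 − 3 = -30
Var(1.5Z - 3) = (1.5)²·19.6 = 44.1
E[U²] = Var(U) + (E[U])² = 44.1 + (-30)² = 944.1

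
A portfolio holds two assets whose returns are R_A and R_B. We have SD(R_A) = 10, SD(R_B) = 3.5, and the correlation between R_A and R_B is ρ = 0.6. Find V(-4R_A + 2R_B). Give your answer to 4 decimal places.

V(R_A) = (10)² = 100;  V(R_B) = (3.5)² = 12.25
Cov(R_A,R_B) = ρ·SD(R_A)·SD(R_B) = 0.6·10·3.5 = 21
V(-4R_A + 2R_B) = (-4)²·V(R_A) + (2)²·V(R_B) + 2·(-4)·(2)·Cov(R_A,R_B)
= 16·100 + 4·12.25 + -16·21 = 1313

1313.0000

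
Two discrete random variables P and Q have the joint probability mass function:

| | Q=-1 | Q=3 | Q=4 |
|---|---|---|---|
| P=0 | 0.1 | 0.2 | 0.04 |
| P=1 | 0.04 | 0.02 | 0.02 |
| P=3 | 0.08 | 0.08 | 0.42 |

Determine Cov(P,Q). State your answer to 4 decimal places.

0.8880

E[P] = 1.82,  E[Q] = 2.6
E[PQ] = 5.62
Cov(P,Q) = E[PQ] − E[P]E[Q] = 5.62 − (1.82)(2.6) = 0.888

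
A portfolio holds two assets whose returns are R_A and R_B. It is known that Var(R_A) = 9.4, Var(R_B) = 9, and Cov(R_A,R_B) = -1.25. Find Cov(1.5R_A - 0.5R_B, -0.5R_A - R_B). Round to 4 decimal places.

-0.9875

Cov(1.5R_A - 0.5R_B, -0.5R_A - R_B) = (1.5)(-0.5)Var(R_A) + (-0.5)(-1)Var(R_B) + [(1.5)(-1) + (-0.5)(-0.5)]Cov(R_A,R_B)
= -0.75·9.4 + 0.5·9 + -1.25·-1.25 = -0.9875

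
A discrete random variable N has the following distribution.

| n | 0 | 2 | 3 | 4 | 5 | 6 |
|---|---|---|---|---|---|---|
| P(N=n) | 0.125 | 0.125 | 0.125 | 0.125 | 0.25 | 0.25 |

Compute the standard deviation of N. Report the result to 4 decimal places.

1.9645

E[N] = (0)(0.125) + (2)(0.125) + (3)(0.125) + (4)(0.125) + (5)(0.25) + (6)(0.25) = 3.875
E[N²] = (0)²(0.125) + (2)²(0.125) + (3)²(0.125) + (4)²(0.125) + (5)²(0.25) + (6)²(0.25) = 18.875
var(N) = E[N²] − (E[N])² = 18.875 − (3.875)² = 3.859375
SD(N) = √3.859375 ≈ 1.9645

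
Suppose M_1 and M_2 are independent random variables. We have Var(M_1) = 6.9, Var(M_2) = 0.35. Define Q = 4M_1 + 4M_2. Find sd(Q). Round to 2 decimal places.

10.77

By independence, Var(Q) = (4)²Var(M_1) + (4)²Var(M_2)
= (4)²·6.9 + (4)²·0.35 = 116
sd(Q) = √116 ≈ 10.77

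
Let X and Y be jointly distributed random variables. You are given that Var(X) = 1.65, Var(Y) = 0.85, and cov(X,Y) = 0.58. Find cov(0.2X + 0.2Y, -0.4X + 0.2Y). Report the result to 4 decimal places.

-0.1212

cov(0.2X + 0.2Y, -0.4X + 0.2Y) = (0.2)(-0.4)Var(X) + (0.2)(0.2)Var(Y) + [(0.2)(0.2) + (0.2)(-0.4)]cov(X,Y)
= -0.08·1.65 + 0.04·0.85 + -0.04·0.58 = -0.1212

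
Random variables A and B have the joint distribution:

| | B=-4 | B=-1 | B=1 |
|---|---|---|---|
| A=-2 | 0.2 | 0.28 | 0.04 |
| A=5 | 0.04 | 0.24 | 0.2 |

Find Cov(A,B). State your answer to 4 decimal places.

2.7664

E[A] = 1.36,  E[B] = -1.24
E[AB] = 1.08
Cov(A,B) = E[AB] − E[A]E[B] = 1.08 − (1.36)(-1.24) = 2.7664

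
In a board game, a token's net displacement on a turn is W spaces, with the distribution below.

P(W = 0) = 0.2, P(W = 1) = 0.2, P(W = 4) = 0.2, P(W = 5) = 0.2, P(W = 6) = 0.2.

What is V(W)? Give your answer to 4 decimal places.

E[W] = (0)(0.2) + (1)(0.2) + (4)(0.2) + (5)(0.2) + (6)(0.2) = 3.2
E[W²] = (0)²(0.2) + (1)²(0.2) + (4)²(0.2) + (5)²(0.2) + (6)²(0.2) = 15.6
V(W) = E[W²] − (E[W])² = 15.6 − (3.2)² = 5.36

5.3600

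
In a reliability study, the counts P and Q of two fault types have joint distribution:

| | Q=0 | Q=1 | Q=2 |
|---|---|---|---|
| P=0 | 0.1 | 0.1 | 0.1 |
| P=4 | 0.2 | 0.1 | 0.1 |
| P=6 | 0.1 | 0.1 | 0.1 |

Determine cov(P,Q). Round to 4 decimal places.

-0.0600

E[P] = 3.4,  E[Q] = 0.9
E[PQ] = 3
cov(P,Q) = E[PQ] − E[P]E[Q] = 3 − (3.4)(0.9) = -0.06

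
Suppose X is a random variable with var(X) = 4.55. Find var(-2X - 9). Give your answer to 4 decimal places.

var(-2X - 9) = (-2)²·var(X) = 4·4.55 = 18.2

18.2000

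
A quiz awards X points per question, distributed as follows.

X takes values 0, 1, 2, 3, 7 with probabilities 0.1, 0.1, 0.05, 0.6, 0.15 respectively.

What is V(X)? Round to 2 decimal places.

3.75

E[X] = (0)(0.1) + (1)(0.1) + (2)(0.05) + (3)(0.6) + (7)(0.15) = 3.05
E[X²] = (0)²(0.1) + (1)²(0.1) + (2)²(0.05) + (3)²(0.6) + (7)²(0.15) = 13.05
V(X) = E[X²] − (E[X])² = 13.05 − (3.05)² = 3.7475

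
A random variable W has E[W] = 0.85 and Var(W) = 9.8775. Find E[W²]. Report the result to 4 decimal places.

E[W²] = Var(W) + (E[W])² = 9.8775 + (0.85)² = 10.6

10.6000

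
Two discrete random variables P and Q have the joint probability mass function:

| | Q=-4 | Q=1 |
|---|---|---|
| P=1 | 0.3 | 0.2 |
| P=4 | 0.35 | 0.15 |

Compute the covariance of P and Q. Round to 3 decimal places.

-0.375

E[P] = 2.5,  E[Q] = -2.25
E[PQ] = -6
cov(P,Q) = E[PQ] − E[P]E[Q] = -6 − (2.5)(-2.25) = -0.375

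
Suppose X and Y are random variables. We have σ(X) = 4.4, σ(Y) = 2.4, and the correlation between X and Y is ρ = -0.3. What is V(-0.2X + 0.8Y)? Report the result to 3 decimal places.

V(X) = (4.4)² = 19.36;  V(Y) = (2.4)² = 5.76
cov(X,Y) = ρ·σ(X)·σ(Y) = -0.3·4.4·2.4 = -3.168
V(-0.2X + 0.8Y) = (-0.2)²·V(X) + (0.8)²·V(Y) + 2·(-0.2)·(0.8)·cov(X,Y)
= 0.04·19.36 + 0.64·5.76 + -0.32·-3.168 = 5.47456

5.475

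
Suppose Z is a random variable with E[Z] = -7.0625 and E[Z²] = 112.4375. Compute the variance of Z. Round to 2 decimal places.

62.56

Var(Z) = 112.4375 − (-7.0625)² = 62.55859375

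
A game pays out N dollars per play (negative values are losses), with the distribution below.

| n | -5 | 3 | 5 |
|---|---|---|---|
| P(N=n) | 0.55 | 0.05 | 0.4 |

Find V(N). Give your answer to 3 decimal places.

E[N] = (-5)(0.55) + (3)(0.05) + (5)(0.4) = -0.6
E[N²] = (-5)²(0.55) + (3)²(0.05) + (5)²(0.4) = 24.2
V(N) = E[N²] − (E[N])² = 24.2 − (-0.6)² = 23.84

23.840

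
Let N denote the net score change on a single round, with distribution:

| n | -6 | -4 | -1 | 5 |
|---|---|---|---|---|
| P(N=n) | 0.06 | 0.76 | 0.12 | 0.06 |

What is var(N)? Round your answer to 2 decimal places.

E[N] = (-6)(0.06) + (-4)(0.76) + (-1)(0.12) + (5)(0.06) = -3.22
E[N²] = (-6)²(0.06) + (-4)²(0.76) + (-1)²(0.12) + (5)²(0.06) = 15.94
var(N) = E[N²] − (E[N])² = 15.94 − (-3.22)² = 5.5716

5.57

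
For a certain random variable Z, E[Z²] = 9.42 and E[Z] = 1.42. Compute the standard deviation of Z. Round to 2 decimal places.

2.72

var(Z) = 9.42 − (1.42)² = 7.4036
SD(Z) = √7.4036 ≈ 2.72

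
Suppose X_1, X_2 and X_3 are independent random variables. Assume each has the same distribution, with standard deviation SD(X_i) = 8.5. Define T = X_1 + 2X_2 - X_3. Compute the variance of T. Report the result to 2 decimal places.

433.50

V(X_i) = (8.5)² = 72.25
By independence, V(T) = (1)²V(X_1) + (2)²V(X_2) + (-1)²V(X_3)
= (1)²·72.25 + (2)²·72.25 + (-1)²·72.25 = 433.5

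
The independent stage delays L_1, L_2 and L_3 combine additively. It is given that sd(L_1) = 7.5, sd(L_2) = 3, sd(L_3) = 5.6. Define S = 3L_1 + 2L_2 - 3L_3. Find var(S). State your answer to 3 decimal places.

var(L_1) = 56.25, var(L_2) = 9, var(L_3) = 31.36
By independence, var(S) = (3)²var(L_1) + (2)²var(L_2) + (-3)²var(L_3)
= (3)²·56.25 + (2)²·9 + (-3)²·31.36 = 824.49

824.490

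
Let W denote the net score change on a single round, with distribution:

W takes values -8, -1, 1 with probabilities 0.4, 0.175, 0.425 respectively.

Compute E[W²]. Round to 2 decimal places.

E[W²] = (-8)²(0.4) + (-1)²(0.175) + (1)²(0.425) = 26.2

26.20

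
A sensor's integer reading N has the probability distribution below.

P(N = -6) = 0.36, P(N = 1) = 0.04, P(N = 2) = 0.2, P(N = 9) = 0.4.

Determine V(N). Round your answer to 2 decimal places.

E[N] = (-6)(0.36) + (1)(0.04) + (2)(0.2) + (9)(0.4) = 1.88
E[N²] = (-6)²(0.36) + (1)²(0.04) + (2)²(0.2) + (9)²(0.4) = 46.2
V(N) = E[N²] − (E[N])² = 46.2 − (1.88)² = 42.6656

42.67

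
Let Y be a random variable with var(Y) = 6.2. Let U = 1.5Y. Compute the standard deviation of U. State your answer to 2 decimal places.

var(1.5Y) = (1.5)²·6.2 = 13.95
SD(U) = √13.95 ≈ 3.73

3.73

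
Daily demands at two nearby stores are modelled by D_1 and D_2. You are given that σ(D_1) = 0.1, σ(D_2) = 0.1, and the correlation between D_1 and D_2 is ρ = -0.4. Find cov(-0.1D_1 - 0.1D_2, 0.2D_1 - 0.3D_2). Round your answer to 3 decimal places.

0.000

Var(D_1) = (0.1)² = 0.01;  Var(D_2) = (0.1)² = 0.01
cov(D_1,D_2) = ρ·σ(D_1)·σ(D_2) = -0.4·0.1·0.1 = -0.004
cov(-0.1D_1 - 0.1D_2, 0.2D_1 - 0.3D_2) = (-0.1)(0.2)Var(D_1) + (-0.1)(-0.3)Var(D_2) + [(-0.1)(-0.3) + (-0.1)(0.2)]cov(D_1,D_2)
= -0.02·0.01 + 0.03·0.01 + 0.01·-0.004 = 0.00006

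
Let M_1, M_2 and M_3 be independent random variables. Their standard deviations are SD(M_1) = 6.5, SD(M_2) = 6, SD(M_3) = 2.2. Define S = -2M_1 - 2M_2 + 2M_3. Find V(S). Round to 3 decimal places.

V(M_1) = 42.25, V(M_2) = 36, V(M_3) = 4.84
By independence, V(S) = (-2)²V(M_1) + (-2)²V(M_2) + (2)²V(M_3)
= (-2)²·42.25 + (-2)²·36 + (2)²·4.84 = 332.36

332.360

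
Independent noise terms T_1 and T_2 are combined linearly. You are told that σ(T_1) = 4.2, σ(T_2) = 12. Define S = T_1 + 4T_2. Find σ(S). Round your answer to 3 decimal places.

48.183

V(T_1) = 17.64, V(T_2) = 144
By independence, V(S) = (1)²V(T_1) + (4)²V(T_2)
= (1)²·17.64 + (4)²·144 = 2321.64
σ(S) = √2321.64 ≈ 48.183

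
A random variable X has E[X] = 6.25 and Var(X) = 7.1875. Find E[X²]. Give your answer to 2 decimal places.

46.25

E[X²] = Var(X) + (E[X])² = 7.1875 + (6.25)² = 46.25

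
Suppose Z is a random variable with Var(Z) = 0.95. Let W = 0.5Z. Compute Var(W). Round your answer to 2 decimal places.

0.24

Var(0.5Z) = (0.5)²·Var(Z) = 0.25·0.95 = 0.2375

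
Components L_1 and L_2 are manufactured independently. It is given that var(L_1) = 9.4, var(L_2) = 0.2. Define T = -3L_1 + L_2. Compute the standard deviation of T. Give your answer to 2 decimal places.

By independence, var(T) = (-3)²var(L_1) + (1)²var(L_2)
= (-3)²·9.4 + (1)²·0.2 = 84.8
sd(T) = √84.8 ≈ 9.21

9.21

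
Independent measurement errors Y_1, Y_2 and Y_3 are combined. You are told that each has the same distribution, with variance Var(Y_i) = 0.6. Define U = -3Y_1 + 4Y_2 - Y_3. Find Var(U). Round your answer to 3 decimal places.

By independence, Var(U) = (-3)²Var(Y_1) + (4)²Var(Y_2) + (-1)²Var(Y_3)
= (-3)²·0.6 + (4)²·0.6 + (-1)²·0.6 = 15.6

15.600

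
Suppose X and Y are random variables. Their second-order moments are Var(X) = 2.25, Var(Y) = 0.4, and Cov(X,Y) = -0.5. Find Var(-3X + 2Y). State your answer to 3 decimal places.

Var(-3X + 2Y) = (-3)²·Var(X) + (2)²·Var(Y) + 2·(-3)·(2)·Cov(X,Y)
= 9·2.25 + 4·0.4 + -12·-0.5 = 27.85

27.850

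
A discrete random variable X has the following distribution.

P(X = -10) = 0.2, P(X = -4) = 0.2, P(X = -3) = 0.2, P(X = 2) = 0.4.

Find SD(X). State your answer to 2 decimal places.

4.45

E[X] = (-10)(0.2) + (-4)(0.2) + (-3)(0.2) + (2)(0.4) = -2.6
E[X²] = (-10)²(0.2) + (-4)²(0.2) + (-3)²(0.2) + (2)²(0.4) = 26.6
Var(X) = E[X²] − (E[X])² = 26.6 − (-2.6)² = 19.84
SD(X) = √19.84 ≈ 4.45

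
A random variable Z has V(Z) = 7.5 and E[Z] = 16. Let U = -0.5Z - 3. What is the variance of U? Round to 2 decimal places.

1.88

V(-0.5Z - 3) = (-0.5)²·V(Z) = 0.25·7.5 = 1.875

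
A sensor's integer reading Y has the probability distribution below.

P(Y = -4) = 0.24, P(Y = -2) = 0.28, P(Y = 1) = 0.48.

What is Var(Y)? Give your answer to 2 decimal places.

4.36

E[Y] = (-4)(0.24) + (-2)(0.28) + (1)(0.48) = -1.04
E[Y²] = (-4)²(0.24) + (-2)²(0.28) + (1)²(0.48) = 5.44
Var(Y) = E[Y²] − (E[Y])² = 5.44 − (-1.04)² = 4.3584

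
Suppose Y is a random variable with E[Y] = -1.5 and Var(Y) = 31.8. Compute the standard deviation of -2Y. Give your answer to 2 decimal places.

11.28

Var(-2Y) = (-2)²·31.8 = 127.2
σ(-2Y) = √127.2 ≈ 11.28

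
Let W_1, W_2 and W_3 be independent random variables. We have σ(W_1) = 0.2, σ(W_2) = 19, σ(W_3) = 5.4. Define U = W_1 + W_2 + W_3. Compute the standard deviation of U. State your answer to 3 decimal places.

V(W_1) = 0.04, V(W_2) = 361, V(W_3) = 29.16
By independence, V(U) = (1)²V(W_1) + (1)²V(W_2) + (1)²V(W_3)
= (1)²·0.04 + (1)²·361 + (1)²·29.16 = 390.2
σ(U) = √390.2 ≈ 19.753

19.753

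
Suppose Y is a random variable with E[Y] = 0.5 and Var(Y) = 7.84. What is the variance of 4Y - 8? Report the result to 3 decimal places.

Var(4Y - 8) = (4)²·Var(Y) = 16·7.84 = 125.44

125.440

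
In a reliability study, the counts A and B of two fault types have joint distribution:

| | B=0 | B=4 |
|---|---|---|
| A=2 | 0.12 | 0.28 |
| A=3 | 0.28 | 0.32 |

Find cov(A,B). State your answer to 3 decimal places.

E[A] = 2.6,  E[B] = 2.4
E[AB] = 6.08
cov(A,B) = E[AB] − E[A]E[B] = 6.08 − (2.6)(2.4) = -0.16

-0.160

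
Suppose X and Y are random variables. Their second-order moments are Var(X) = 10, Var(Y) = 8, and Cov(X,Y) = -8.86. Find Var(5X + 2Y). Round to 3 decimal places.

Var(5X + 2Y) = (5)²·Var(X) + (2)²·Var(Y) + 2·(5)·(2)·Cov(X,Y)
= 25·10 + 4·8 + 20·-8.86 = 104.8

104.800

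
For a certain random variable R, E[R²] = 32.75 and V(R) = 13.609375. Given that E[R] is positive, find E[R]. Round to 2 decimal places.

4.38

(E[R])² = E[R²] − V(R) = 32.75 − 13.609375 = 19.140625
E[R] = √19.140625 = 4.375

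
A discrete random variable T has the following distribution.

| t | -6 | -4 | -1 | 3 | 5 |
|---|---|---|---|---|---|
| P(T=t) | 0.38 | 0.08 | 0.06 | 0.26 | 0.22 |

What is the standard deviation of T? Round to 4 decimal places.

E[T] = (-6)(0.38) + (-4)(0.08) + (-1)(0.06) + (3)(0.26) + (5)(0.22) = -0.78
E[T²] = (-6)²(0.38) + (-4)²(0.08) + (-1)²(0.06) + (3)²(0.26) + (5)²(0.22) = 22.86
Var(T) = E[T²] − (E[T])² = 22.86 − (-0.78)² = 22.2516
σ(T) = √22.2516 ≈ 4.7172

4.7172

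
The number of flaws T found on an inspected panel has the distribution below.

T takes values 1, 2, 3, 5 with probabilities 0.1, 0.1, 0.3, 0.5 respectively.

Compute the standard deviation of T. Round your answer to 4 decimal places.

E[T] = (1)(0.1) + (2)(0.1) + (3)(0.3) + (5)(0.5) = 3.7
E[T²] = (1)²(0.1) + (2)²(0.1) + (3)²(0.3) + (5)²(0.5) = 15.7
Var(T) = E[T²] − (E[T])² = 15.7 − (3.7)² = 2.01
SD(T) = √2.01 ≈ 1.4177

1.4177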